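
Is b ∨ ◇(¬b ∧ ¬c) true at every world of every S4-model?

Not valid

Tableau for the negation ¬(b ∨ ◇(¬b ∧ ¬c)):
1. ¬(b ∨ ◇(¬b ∧ ¬c)), 0
2. ¬b, 0
3. ¬◇(¬b ∧ ¬c), 0
4. ¬(¬b ∧ ¬c), 0
5. c, 0
Accessibility: 0R0
The negation has an open branch (countermodel exists).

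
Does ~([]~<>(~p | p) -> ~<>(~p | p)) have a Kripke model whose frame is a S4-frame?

Unsatisfiable

1. ~([]~<>(~p | p) -> ~<>(~p | p)), u
2. []~<>(~p | p), u
3. <>(~p | p), u
4. ~<>(~p | p), u
5. ~(~p | p), u
6. p, u
7. ~p, u
Accessibility: uRu
Branch closes: p and ~p both at u.
All branches of the tableau close; one closing branch shown above.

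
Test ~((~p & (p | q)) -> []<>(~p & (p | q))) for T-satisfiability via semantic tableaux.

1. ~((~p & (p | q)) -> []<>(~p & (p | q))), 0
2. ~p & (p | q), 0
3. ~[]<>(~p & (p | q)), 0
4. ~p, 0
5. p | q, 0
6. q, 0
7. ~<>(~p & (p | q)), 1
8. ~(~p & (p | q)), 1
9. ~(p | q), 1
10. ~p, 1
11. ~q, 1
Accessibility: 0R0, 0R1, 1R1

Yes, satisfiable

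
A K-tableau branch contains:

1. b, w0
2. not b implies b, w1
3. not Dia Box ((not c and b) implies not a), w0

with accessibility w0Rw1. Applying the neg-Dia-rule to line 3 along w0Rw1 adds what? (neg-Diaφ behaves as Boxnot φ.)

not Box ((not c and b) implies not a), w1

neg-Diaφ behaves as Boxnot φ: propagate the negated body to each accessible world.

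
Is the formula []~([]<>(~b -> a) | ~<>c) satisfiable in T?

1. []~([]<>(~b -> a) | ~<>c), w0
2. ~([]<>(~b -> a) | ~<>c), w0   [[]-rule on 1 via w0Rw0]
3. ~[]<>(~b -> a), w0   [~|-rule on 2]
4. <>c, w0   [~|-rule on 2]
5. ~<>(~b -> a), w1   [~[]-rule on 3: fresh world w1, w0Rw1]
6. ~([]<>(~b -> a) | ~<>c), w1   [[]-rule on 1 via w0Rw1]
7. ~[]<>(~b -> a), w1   [~|-rule on 6]
8. <>c, w1   [~|-rule on 6]
9. ~(~b -> a), w1   [~<>-rule on 5 via w1Rw1]
10. ~b, w1   [~->-rule on 9]
11. ~a, w1   [~->-rule on 9]
12. c, w2   [<>-rule on 4: fresh world w2, w0Rw2]
13. ~([]<>(~b -> a) | ~<>c), w2   [[]-rule on 1 via w0Rw2]
14. ~[]<>(~b -> a), w2   [~|-rule on 13]
15. <>c, w2   [~|-rule on 13]
16. ~<>(~b -> a), w3   [~[]-rule on 7: fresh world w3, w1Rw3]
17. ~(~b -> a), w3   [~<>-rule on 5 via w1Rw3]
18. ~b, w3   [~->-rule on 17]
19. ~a, w3   [~->-rule on 17]
20. c, w4   [<>-rule on 8: fresh world w4, w1Rw4]
21. ~(~b -> a), w4   [~<>-rule on 5 via w1Rw4]
22. ~b, w4   [~->-rule on 21]
23. ~a, w4   [~->-rule on 21]
24. ~<>(~b -> a), w5   [~[]-rule on 14: fresh world w5, w2Rw5]
25. ~(~b -> a), w5   [~<>-rule on 24 via w5Rw5]
26. ~b, w5   [~->-rule on 25]
27. ~a, w5   [~->-rule on 25]
28. c, w6   [<>-rule on 15: fresh world w6, w2Rw6]
Accessibility: w0Rw0, w0Rw1, w0Rw2, w1Rw1, w1Rw3, w1Rw4, w2Rw2, w2Rw5, w2Rw6, w3Rw3, w4Rw4, w5Rw5, w6Rw6

Satisfiable (open branch found)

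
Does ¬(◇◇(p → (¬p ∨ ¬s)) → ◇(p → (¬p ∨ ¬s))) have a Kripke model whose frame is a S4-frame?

Unsatisfiable

1. ¬(◇◇(p → (¬p ∨ ¬s)) → ◇(p → (¬p ∨ ¬s))), w0
2. ◇◇(p → (¬p ∨ ¬s)), w0   [¬→-rule on 1]
3. ¬◇(p → (¬p ∨ ¬s)), w0   [¬→-rule on 1]
4. ¬(p → (¬p ∨ ¬s)), w0   [¬◇-rule on 3 via w0Rw0]
5. p, w0   [¬→-rule on 4]
6. ¬(¬p ∨ ¬s), w0   [¬→-rule on 4]
7. s, w0   [¬∨-rule on 6]
8. ◇(p → (¬p ∨ ¬s)), w1   [◇-rule on 2: fresh world w1, w0Rw1]
9. ¬(p → (¬p ∨ ¬s)), w1   [¬◇-rule on 3 via w0Rw1]
10. p, w1   [¬→-rule on 9]
11. ¬(¬p ∨ ¬s), w1   [¬→-rule on 9]
12. s, w1   [¬∨-rule on 11]
13. p → (¬p ∨ ¬s), w2   [◇-rule on 8: fresh world w2, w1Rw2]
14. ¬(p → (¬p ∨ ¬s)), w2   [¬◇-rule on 3 via w0Rw2]
15. p, w2   [¬→-rule on 14]
16. ¬(¬p ∨ ¬s), w2   [¬→-rule on 14]
17. s, w2   [¬∨-rule on 16]
18. ¬p ∨ ¬s, w2   [→-rule on 13 (branches; this branch)]
19. ¬s, w2   [∨-rule on 18 (branches; this branch)]
Accessibility: w0Rw0, w0Rw1, w0Rw2, w1Rw1, w1Rw2, w2Rw2
Branch closes: s and ¬s both at w2.
(One branch shown.) All branches close.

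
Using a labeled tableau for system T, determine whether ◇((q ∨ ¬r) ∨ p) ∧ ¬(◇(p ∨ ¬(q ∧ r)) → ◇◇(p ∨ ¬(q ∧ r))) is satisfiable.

1. ◇((q ∨ ¬r) ∨ p) ∧ ¬(◇(p ∨ ¬(q ∧ r)) → ◇◇(p ∨ ¬(q ∧ r))), 0
2. ◇((q ∨ ¬r) ∨ p), 0
3. ¬(◇(p ∨ ¬(q ∧ r)) → ◇◇(p ∨ ¬(q ∧ r))), 0
4. ◇(p ∨ ¬(q ∧ r)), 0
5. ¬◇◇(p ∨ ¬(q ∧ r)), 0
6. ¬◇(p ∨ ¬(q ∧ r)), 0
7. ¬(p ∨ ¬(q ∧ r)), 0
8. ¬p, 0
9. q ∧ r, 0
10. q, 0
11. r, 0
12. (q ∨ ¬r) ∨ p, 1
13. ¬◇(p ∨ ¬(q ∧ r)), 1
14. ¬(p ∨ ¬(q ∧ r)), 1
15. ¬p, 1
16. q ∧ r, 1
17. q, 1
18. r, 1
19. q ∨ ¬r, 1
20. p ∨ ¬(q ∧ r), 2
21. ¬◇(p ∨ ¬(q ∧ r)), 2
22. ¬(p ∨ ¬(q ∧ r)), 2
23. ¬p, 2
24. q ∧ r, 2
25. q, 2
26. r, 2
27. ¬(q ∧ r), 2
28. ¬r, 2
Accessibility: 0R0, 0R1, 0R2, 1R1, 2R2
Branch closes: r and ¬r both at 2.
Every branch closes; the branch above is one of them.

No, unsatisfiable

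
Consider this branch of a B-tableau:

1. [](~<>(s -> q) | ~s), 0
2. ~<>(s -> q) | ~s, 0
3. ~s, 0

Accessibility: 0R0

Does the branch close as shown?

No atom appears with both signs at the same world.

No, open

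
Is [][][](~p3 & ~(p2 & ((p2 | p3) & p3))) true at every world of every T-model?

No, not valid

Tableau for the negation ~[][][](~p3 & ~(p2 & ((p2 | p3) & p3))):
1. ~[][][](~p3 & ~(p2 & ((p2 | p3) & p3))), u
2. ~[][](~p3 & ~(p2 & ((p2 | p3) & p3))), v
3. ~[](~p3 & ~(p2 & ((p2 | p3) & p3))), w
4. ~(~p3 & ~(p2 & ((p2 | p3) & p3))), x
5. p2 & ((p2 | p3) & p3), x
6. p2, x
7. (p2 | p3) & p3, x
8. p2 | p3, x
9. p3, x
Accessibility: uRu, uRv, vRv, vRw, wRw, wRx, xRx
The negation has an open branch (countermodel exists).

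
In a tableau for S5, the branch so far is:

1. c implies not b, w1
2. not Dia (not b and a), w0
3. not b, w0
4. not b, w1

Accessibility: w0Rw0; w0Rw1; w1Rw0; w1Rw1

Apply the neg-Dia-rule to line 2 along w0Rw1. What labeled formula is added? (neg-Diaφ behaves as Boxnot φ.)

not (not b and a), w1

neg-Diaφ behaves as Boxnot φ: propagate the negated body to each accessible world.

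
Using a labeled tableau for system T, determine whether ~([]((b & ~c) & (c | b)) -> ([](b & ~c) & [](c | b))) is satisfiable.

1. ~([]((b & ~c) & (c | b)) -> ([](b & ~c) & [](c | b))), w0
2. []((b & ~c) & (c | b)), w0   [~->-rule on 1]
3. ~([](b & ~c) & [](c | b)), w0   [~->-rule on 1]
4. (b & ~c) & (c | b), w0   [[]-rule on 2 via w0Rw0]
5. b & ~c, w0   [&-rule on 4]
6. c | b, w0   [&-rule on 4]
7. b, w0   [&-rule on 5]
8. ~c, w0   [&-rule on 5]
9. ~[](c | b), w0   [~&-rule on 3 (branches; this branch)]
10. ~(c | b), w1   [~[]-rule on 9: fresh world w1, w0Rw1]
11. ~c, w1   [~|-rule on 10]
12. ~b, w1   [~|-rule on 10]
13. (b & ~c) & (c | b), w1   [[]-rule on 2 via w0Rw1]
14. b & ~c, w1   [&-rule on 13]
15. c | b, w1   [&-rule on 13]
16. b, w1   [&-rule on 14]
Accessibility: w0Rw0, w0Rw1, w1Rw1
Branch closes: b and ~b both at w1.
(One branch shown.) All branches close.

Unsatisfiable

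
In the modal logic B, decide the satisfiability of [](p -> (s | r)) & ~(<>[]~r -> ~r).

Unsatisfiable (every branch closes)

1. [](p -> (s | r)) & ~(<>[]~r -> ~r), w0
2. [](p -> (s | r)), w0
3. ~(<>[]~r -> ~r), w0
4. <>[]~r, w0
5. r, w0
6. p -> (s | r), w0
7. s | r, w0
8. []~r, w1
9. p -> (s | r), w1
10. ~r, w0
Accessibility: w0Rw0, w0Rw1, w1Rw0, w1Rw1
Branch closes: r and ~r both at w0.
All branches of the tableau close; one closing branch shown above.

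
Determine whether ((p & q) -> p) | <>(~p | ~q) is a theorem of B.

Valid in B

Tableau for the negation ~(((p & q) -> p) | <>(~p | ~q)):
1. ~(((p & q) -> p) | <>(~p | ~q)), w0
2. ~((p & q) -> p), w0
3. ~<>(~p | ~q), w0
4. p & q, w0
5. ~p, w0
6. p, w0
7. q, w0
Accessibility: w0Rw0
Branch closes: p and ~p both at w0.
Every branch of the negation's tableau closes; the branch above is one of them.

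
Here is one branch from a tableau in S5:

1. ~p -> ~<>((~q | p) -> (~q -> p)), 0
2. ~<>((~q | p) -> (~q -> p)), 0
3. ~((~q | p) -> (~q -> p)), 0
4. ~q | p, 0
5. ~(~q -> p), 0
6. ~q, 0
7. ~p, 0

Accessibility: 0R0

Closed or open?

No world carries both an atom and its negation.

Open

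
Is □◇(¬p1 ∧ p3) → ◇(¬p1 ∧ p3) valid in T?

Valid

Tableau for the negation ¬(□◇(¬p1 ∧ p3) → ◇(¬p1 ∧ p3)):
1. ¬(□◇(¬p1 ∧ p3) → ◇(¬p1 ∧ p3)), 0
2. □◇(¬p1 ∧ p3), 0
3. ¬◇(¬p1 ∧ p3), 0
4. ◇(¬p1 ∧ p3), 0
5. ¬(¬p1 ∧ p3), 0
6. ¬p3, 0
7. ¬p1 ∧ p3, 1
8. ¬p1, 1
9. p3, 1
10. ◇(¬p1 ∧ p3), 1
11. ¬(¬p1 ∧ p3), 1
12. ¬p3, 1
Accessibility: 0R0, 0R1, 1R1
Branch closes: p3 and ¬p3 both at 1.
Every branch of the negation's tableau closes; the branch above is one of them.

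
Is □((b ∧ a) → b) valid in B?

Tableau for the negation ¬□((b ∧ a) → b):
1. ¬□((b ∧ a) → b), u
2. ¬((b ∧ a) → b), v
3. b ∧ a, v
4. ¬b, v
5. b, v
6. a, v
Accessibility: uRu, uRv, vRu, vRv
Branch closes: b and ¬b both at v.
Every branch of the negation's tableau closes; the branch above is one of them.

Valid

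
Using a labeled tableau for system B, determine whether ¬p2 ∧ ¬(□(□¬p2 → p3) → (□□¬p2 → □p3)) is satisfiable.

Unsatisfiable

1. ¬p2 ∧ ¬(□(□¬p2 → p3) → (□□¬p2 → □p3)), u
2. ¬p2, u   [∧-rule on 1]
3. ¬(□(□¬p2 → p3) → (□□¬p2 → □p3)), u   [∧-rule on 1]
4. □(□¬p2 → p3), u   [¬→-rule on 3]
5. ¬(□□¬p2 → □p3), u   [¬→-rule on 3]
6. □□¬p2, u   [¬→-rule on 5]
7. ¬□p3, u   [¬→-rule on 5]
8. □¬p2 → p3, u   [□-rule on 4 via uRu]
9. □¬p2, u   [□-rule on 6 via uRu]
10. ¬□¬p2, u   [→-rule on 8 (branches; this branch)]
11. ¬p3, v   [¬□-rule on 7: fresh world v, uRv]
12. □¬p2 → p3, v   [□-rule on 4 via uRv]
13. □¬p2, v   [□-rule on 6 via uRv]
14. ¬p2, v   [□-rule on 9 via uRv]
15. ¬□¬p2, v   [→-rule on 12 (branches; this branch)]
16. p2, w   [¬□-rule on 10: fresh world w, uRw]
17. □¬p2 → p3, w   [□-rule on 4 via uRw]
18. □¬p2, w   [□-rule on 6 via uRw]
19. ¬p2, w   [□-rule on 9 via uRw]
Accessibility: uRu, uRv, uRw, vRu, vRv, wRu, wRw
Branch closes: p2 and ¬p2 both at w.
Every branch closes; the branch above is one of them.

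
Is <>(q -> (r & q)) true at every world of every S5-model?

Invalid (countermodel exists)

Tableau for the negation ~<>(q -> (r & q)):
1. ~<>(q -> (r & q)), w0
2. ~(q -> (r & q)), w0
3. q, w0
4. ~(r & q), w0
5. ~r, w0
Accessibility: w0Rw0
The negation has an open branch (countermodel exists).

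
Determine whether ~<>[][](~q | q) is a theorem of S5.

Tableau for the negation <>[][](~q | q):
1. <>[][](~q | q), u
2. [][](~q | q), v
3. [](~q | q), u
4. [](~q | q), v
5. ~q | q, u
6. ~q | q, v
7. q, u
8. q, v
Accessibility: uRu, uRv, vRu, vRv
The negation has an open branch (countermodel exists).

Invalid (countermodel exists)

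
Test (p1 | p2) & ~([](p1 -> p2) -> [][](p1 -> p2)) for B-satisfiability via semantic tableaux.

Yes, satisfiable

1. (p1 | p2) & ~([](p1 -> p2) -> [][](p1 -> p2)), 0
2. p1 | p2, 0
3. ~([](p1 -> p2) -> [][](p1 -> p2)), 0
4. [](p1 -> p2), 0
5. ~[][](p1 -> p2), 0
6. p1 -> p2, 0
7. p2, 0
8. ~[](p1 -> p2), 1
9. p1 -> p2, 1
10. p2, 1
11. ~(p1 -> p2), 2
12. p1, 2
13. ~p2, 2
Accessibility: 0R0, 0R1, 1R0, 1R1, 1R2, 2R1, 2R2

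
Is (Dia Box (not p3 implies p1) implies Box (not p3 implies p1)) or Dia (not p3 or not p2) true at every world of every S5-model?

Valid in S5

Tableau for the negation not ((Dia Box (not p3 implies p1) implies Box (not p3 implies p1)) or Dia (not p3 or not p2)):
1. not ((Dia Box (not p3 implies p1) implies Box (not p3 implies p1)) or Dia (not p3 or not p2)), w0
2. not (Dia Box (not p3 implies p1) implies Box (not p3 implies p1)), w0
3. not Dia (not p3 or not p2), w0
4. Dia Box (not p3 implies p1), w0
5. not Box (not p3 implies p1), w0
6. not (not p3 or not p2), w0
7. p3, w0
8. p2, w0
9. Box (not p3 implies p1), w1
10. not (not p3 or not p2), w1
11. p3, w1
12. p2, w1
13. not p3 implies p1, w0
14. not p3 implies p1, w1
15. p1, w0
16. p1, w1
17. not (not p3 implies p1), w2
18. not p3, w2
19. not p1, w2
20. not (not p3 or not p2), w2
21. p3, w2
22. p2, w2
Accessibility: w0Rw0, w0Rw1, w0Rw2, w1Rw0, w1Rw1, w1Rw2, w2Rw0, w2Rw1, w2Rw2
Branch closes: p3 and not p3 both at w2.
All branches of the negation close; one closing branch shown above.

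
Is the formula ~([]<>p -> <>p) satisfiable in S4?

1. ~([]<>p -> <>p), u
2. []<>p, u
3. ~<>p, u
4. <>p, u
5. ~p, u
6. p, v
7. <>p, v
8. ~p, v
Accessibility: uRu, uRv, vRv
Branch closes: p and ~p both at v.
(One branch shown.) All branches close.

Unsatisfiable (every branch closes)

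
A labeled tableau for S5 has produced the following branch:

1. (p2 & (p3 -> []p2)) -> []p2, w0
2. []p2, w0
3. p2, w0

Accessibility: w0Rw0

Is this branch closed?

Not closed

There is no literal clash: for every atom and world, at most one sign appears.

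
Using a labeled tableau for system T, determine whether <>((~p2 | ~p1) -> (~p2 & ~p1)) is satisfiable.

Yes, satisfiable

1. <>((~p2 | ~p1) -> (~p2 & ~p1)), 0
2. (~p2 | ~p1) -> (~p2 & ~p1), 1
3. ~p2 & ~p1, 1
4. ~p2, 1
5. ~p1, 1
Accessibility: 0R0, 0R1, 1R1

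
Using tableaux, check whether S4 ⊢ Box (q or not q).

Yes, valid

Tableau for the negation not Box (q or not q):
1. not Box (q or not q), 0
2. not (q or not q), 1   [neg-Box-rule on 1: fresh world 1, 0R1]
3. not q, 1   [neg-or-rule on 2]
4. q, 1   [neg-or-rule on 2]
Accessibility: 0R0, 0R1, 1R1
Branch closes: q and not q both at 1.
All branches of the negation close; one closing branch shown above.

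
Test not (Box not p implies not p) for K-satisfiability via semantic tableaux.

1. not (Box not p implies not p), u
2. Box not p, u
3. p, u

Satisfiable (open branch found)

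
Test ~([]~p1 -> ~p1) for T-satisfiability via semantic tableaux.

1. ~([]~p1 -> ~p1), w0
2. []~p1, w0
3. p1, w0
4. ~p1, w0
Accessibility: w0Rw0
Branch closes: p1 and ~p1 both at w0.
Every branch closes; the branch above is one of them.

Unsatisfiable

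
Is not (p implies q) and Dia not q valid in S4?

Not valid

Tableau for the negation not (not (p implies q) and Dia not q):
1. not (not (p implies q) and Dia not q), 0
2. not Dia not q, 0
3. q, 0
Accessibility: 0R0
The negation has an open branch (countermodel exists).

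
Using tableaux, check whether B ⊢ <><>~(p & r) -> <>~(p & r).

Not valid

Tableau for the negation ~(<><>~(p & r) -> <>~(p & r)):
1. ~(<><>~(p & r) -> <>~(p & r)), w0
2. <><>~(p & r), w0   [~->-rule on 1]
3. ~<>~(p & r), w0   [~->-rule on 1]
4. p & r, w0   [~<>-rule on 3 via w0Rw0]
5. p, w0   [&-rule on 4]
6. r, w0   [&-rule on 4]
7. <>~(p & r), w1   [<>-rule on 2: fresh world w1, w0Rw1]
8. p & r, w1   [~<>-rule on 3 via w0Rw1]
9. p, w1   [&-rule on 8]
10. r, w1   [&-rule on 8]
11. ~(p & r), w2   [<>-rule on 7: fresh world w2, w1Rw2]
12. ~r, w2   [~&-rule on 11 (branches; this branch)]
Accessibility: w0Rw0, w0Rw1, w1Rw0, w1Rw1, w1Rw2, w2Rw1, w2Rw2
The negation has an open branch (countermodel exists).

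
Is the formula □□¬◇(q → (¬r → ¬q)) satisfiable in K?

Yes, satisfiable

1. □□¬◇(q → (¬r → ¬q)), u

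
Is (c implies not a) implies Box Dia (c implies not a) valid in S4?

Tableau for the negation not ((c implies not a) implies Box Dia (c implies not a)):
1. not ((c implies not a) implies Box Dia (c implies not a)), 0
2. c implies not a, 0   [neg-implies-rule on 1]
3. not Box Dia (c implies not a), 0   [neg-implies-rule on 1]
4. not a, 0   [implies-rule on 2 (branches; this branch)]
5. not Dia (c implies not a), 1   [neg-Box-rule on 3: fresh world 1, 0R1]
6. not (c implies not a), 1   [neg-Dia-rule on 5 via 1R1]
7. c, 1   [neg-implies-rule on 6]
8. a, 1   [neg-implies-rule on 6]
Accessibility: 0R0, 0R1, 1R1
The negation has an open branch (countermodel exists).

Not valid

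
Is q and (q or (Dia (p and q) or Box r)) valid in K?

No, not valid

Tableau for the negation not (q and (q or (Dia (p and q) or Box r))):
1. not (q and (q or (Dia (p and q) or Box r))), u
2. not (q or (Dia (p and q) or Box r)), u
3. not q, u
4. not (Dia (p and q) or Box r), u
5. not Dia (p and q), u
6. not Box r, u
7. not r, v
8. not (p and q), v
9. not q, v
Accessibility: uRv
The negation has an open branch (countermodel exists).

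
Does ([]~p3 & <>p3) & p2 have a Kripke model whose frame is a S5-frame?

1. ([]~p3 & <>p3) & p2, u
2. []~p3 & <>p3, u
3. p2, u
4. []~p3, u
5. <>p3, u
6. ~p3, u
7. p3, v
8. ~p3, v
Accessibility: uRu, uRv, vRu, vRv
Branch closes: p3 and ~p3 both at v.
Every branch closes; the branch above is one of them.

Unsatisfiable (every branch closes)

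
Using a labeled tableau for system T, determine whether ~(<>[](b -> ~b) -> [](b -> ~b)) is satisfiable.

Satisfiable (open branch found)

1. ~(<>[](b -> ~b) -> [](b -> ~b)), u
2. <>[](b -> ~b), u   [~->-rule on 1]
3. ~[](b -> ~b), u   [~->-rule on 1]
4. [](b -> ~b), v   [<>-rule on 2: fresh world v, uRv]
5. b -> ~b, v   [[]-rule on 4 via vRv]
6. ~b, v   [->-rule on 5 (branches; this branch)]
7. ~(b -> ~b), w   [~[]-rule on 3: fresh world w, uRw]
8. b, w   [~->-rule on 7]
Accessibility: uRu, uRv, uRw, vRv, wRw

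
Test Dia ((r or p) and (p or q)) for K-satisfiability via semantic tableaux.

1. Dia ((r or p) and (p or q)), w0
2. (r or p) and (p or q), w1
3. r or p, w1
4. p or q, w1
5. p, w1
6. q, w1
Accessibility: w0Rw1

Yes, satisfiable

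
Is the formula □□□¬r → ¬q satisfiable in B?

Satisfiable (open branch found)

1. □□□¬r → ¬q, w0
2. ¬q, w0
Accessibility: w0Rw0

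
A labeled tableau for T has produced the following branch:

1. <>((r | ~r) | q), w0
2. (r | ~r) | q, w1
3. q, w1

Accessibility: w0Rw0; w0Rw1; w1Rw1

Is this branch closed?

No, open

There is no literal clash: for every atom and world, at most one sign appears.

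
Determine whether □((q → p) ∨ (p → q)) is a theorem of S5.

Tableau for the negation ¬□((q → p) ∨ (p → q)):
1. ¬□((q → p) ∨ (p → q)), w0
2. ¬((q → p) ∨ (p → q)), w1
3. ¬(q → p), w1
4. ¬(p → q), w1
5. q, w1
6. ¬p, w1
7. p, w1
8. ¬q, w1
Accessibility: w0Rw0, w0Rw1, w1Rw0, w1Rw1
Branch closes: p and ¬p both at w1.
Every branch of the negation's tableau closes; the branch above is one of them.

Valid in S5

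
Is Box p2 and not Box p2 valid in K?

Tableau for the negation not (Box p2 and not Box p2):
1. not (Box p2 and not Box p2), u
2. Box p2, u
The negation has an open branch (countermodel exists).

Not valid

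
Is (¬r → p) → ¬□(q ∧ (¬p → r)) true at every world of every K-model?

Tableau for the negation ¬((¬r → p) → ¬□(q ∧ (¬p → r))):
1. ¬((¬r → p) → ¬□(q ∧ (¬p → r))), 0
2. ¬r → p, 0   [¬→-rule on 1]
3. □(q ∧ (¬p → r)), 0   [¬→-rule on 1]
4. p, 0   [→-rule on 2 (branches; this branch)]
The negation has an open branch (countermodel exists).

Not valid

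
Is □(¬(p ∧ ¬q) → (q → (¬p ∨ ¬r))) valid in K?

Tableau for the negation ¬□(¬(p ∧ ¬q) → (q → (¬p ∨ ¬r))):
1. ¬□(¬(p ∧ ¬q) → (q → (¬p ∨ ¬r))), w0
2. ¬(¬(p ∧ ¬q) → (q → (¬p ∨ ¬r))), w1
3. ¬(p ∧ ¬q), w1
4. ¬(q → (¬p ∨ ¬r)), w1
5. q, w1
6. ¬(¬p ∨ ¬r), w1
7. p, w1
8. r, w1
Accessibility: w0Rw1
The negation has an open branch (countermodel exists).

No, not valid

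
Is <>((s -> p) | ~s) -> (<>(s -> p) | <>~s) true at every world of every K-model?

Tableau for the negation ~(<>((s -> p) | ~s) -> (<>(s -> p) | <>~s)):
1. ~(<>((s -> p) | ~s) -> (<>(s -> p) | <>~s)), 0
2. <>((s -> p) | ~s), 0
3. ~(<>(s -> p) | <>~s), 0
4. ~<>(s -> p), 0
5. ~<>~s, 0
6. (s -> p) | ~s, 1
7. ~(s -> p), 1
8. s, 1
9. ~p, 1
10. s -> p, 1
11. p, 1
Accessibility: 0R1
Branch closes: p and ~p both at 1.
All branches of the negation close; one closing branch shown above.

Valid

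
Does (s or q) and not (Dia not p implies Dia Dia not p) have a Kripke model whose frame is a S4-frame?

1. (s or q) and not (Dia not p implies Dia Dia not p), u
2. s or q, u
3. not (Dia not p implies Dia Dia not p), u
4. Dia not p, u
5. not Dia Dia not p, u
6. not Dia not p, u
7. p, u
8. q, u
9. not p, v
10. not Dia not p, v
11. p, v
Accessibility: uRu, uRv, vRv
Branch closes: p and not p both at v.
Every branch closes; the branch above is one of them.

Unsatisfiable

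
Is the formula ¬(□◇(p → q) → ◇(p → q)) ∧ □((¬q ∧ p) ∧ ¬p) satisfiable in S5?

1. ¬(□◇(p → q) → ◇(p → q)) ∧ □((¬q ∧ p) ∧ ¬p), u
2. ¬(□◇(p → q) → ◇(p → q)), u   [∧-rule on 1]
3. □((¬q ∧ p) ∧ ¬p), u   [∧-rule on 1]
4. □◇(p → q), u   [¬→-rule on 2]
5. ¬◇(p → q), u   [¬→-rule on 2]
6. (¬q ∧ p) ∧ ¬p, u   [□-rule on 3 via uRu]
7. ¬q ∧ p, u   [∧-rule on 6]
8. ¬p, u   [∧-rule on 6]
9. ¬q, u   [∧-rule on 7]
10. p, u   [∧-rule on 7]
Accessibility: uRu
Branch closes: p and ¬p both at u.
(One branch shown.) All branches close.

No, unsatisfiable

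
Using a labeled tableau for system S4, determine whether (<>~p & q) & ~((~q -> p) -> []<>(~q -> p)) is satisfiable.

1. (<>~p & q) & ~((~q -> p) -> []<>(~q -> p)), w0
2. <>~p & q, w0
3. ~((~q -> p) -> []<>(~q -> p)), w0
4. <>~p, w0
5. q, w0
6. ~q -> p, w0
7. ~[]<>(~q -> p), w0
8. p, w0
9. ~p, w1
10. ~<>(~q -> p), w2
11. ~(~q -> p), w2
12. ~q, w2
13. ~p, w2
Accessibility: w0Rw0, w0Rw1, w0Rw2, w1Rw1, w2Rw2

Satisfiable (open branch found)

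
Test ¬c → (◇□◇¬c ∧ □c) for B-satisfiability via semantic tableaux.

Satisfiable

1. ¬c → (◇□◇¬c ∧ □c), 0
2. c, 0
Accessibility: 0R0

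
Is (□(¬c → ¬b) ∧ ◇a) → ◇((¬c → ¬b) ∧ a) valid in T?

Valid

Tableau for the negation ¬((□(¬c → ¬b) ∧ ◇a) → ◇((¬c → ¬b) ∧ a)):
1. ¬((□(¬c → ¬b) ∧ ◇a) → ◇((¬c → ¬b) ∧ a)), w0
2. □(¬c → ¬b) ∧ ◇a, w0
3. ¬◇((¬c → ¬b) ∧ a), w0
4. □(¬c → ¬b), w0
5. ◇a, w0
6. ¬((¬c → ¬b) ∧ a), w0
7. ¬c → ¬b, w0
8. ¬a, w0
9. ¬b, w0
10. a, w1
11. ¬((¬c → ¬b) ∧ a), w1
12. ¬c → ¬b, w1
13. ¬(¬c → ¬b), w1
14. ¬c, w1
15. b, w1
16. ¬b, w1
Accessibility: w0Rw0, w0Rw1, w1Rw1
Branch closes: b and ¬b both at w1.
All branches of the negation close; one closing branch shown above.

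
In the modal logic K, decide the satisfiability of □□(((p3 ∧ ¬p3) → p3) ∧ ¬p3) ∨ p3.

Yes, satisfiable

1. □□(((p3 ∧ ¬p3) → p3) ∧ ¬p3) ∨ p3, u
2. p3, u   [∨-rule on 1 (branches; this branch)]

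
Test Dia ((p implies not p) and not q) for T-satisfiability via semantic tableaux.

Satisfiable

1. Dia ((p implies not p) and not q), u
2. (p implies not p) and not q, v   [Dia-rule on 1: fresh world v, uRv]
3. p implies not p, v   [and-rule on 2]
4. not q, v   [and-rule on 2]
5. not p, v   [implies-rule on 3 (branches; this branch)]
Accessibility: uRu, uRv, vRv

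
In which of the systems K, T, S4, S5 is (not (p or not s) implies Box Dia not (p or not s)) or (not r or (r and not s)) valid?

S5

S4-tableau for the negation not ((not (p or not s) implies Box Dia not (p or not s)) or (not r or (r and not s))):
1. not ((not (p or not s) implies Box Dia not (p or not s)) or (not r or (r and not s))), w0
2. not (not (p or not s) implies Box Dia not (p or not s)), w0
3. not (not r or (r and not s)), w0
4. not (p or not s), w0
5. not Box Dia not (p or not s), w0
6. r, w0
7. not (r and not s), w0
8. not p, w0
9. s, w0
10. not Dia not (p or not s), w1
11. p or not s, w1
12. not s, w1
Accessibility: w0Rw0, w0Rw1, w1Rw1
Complete open branch: countermodel on an S4-frame, so not valid in S4, nor in K, T (the same frame is also a K-frame and a T-frame).
S5-tableau for the negation not ((not (p or not s) implies Box Dia not (p or not s)) or (not r or (r and not s))):
1. not ((not (p or not s) implies Box Dia not (p or not s)) or (not r or (r and not s))), w0
2. not (not (p or not s) implies Box Dia not (p or not s)), w0
3. not (not r or (r and not s)), w0
4. not (p or not s), w0
5. not Box Dia not (p or not s), w0
6. r, w0
7. not (r and not s), w0
8. not p, w0
9. s, w0
10. not Dia not (p or not s), w1
11. p or not s, w0
12. p or not s, w1
13. not s, w0
Accessibility: w0Rw0, w0Rw1, w1Rw0, w1Rw1
Branch closes: s and not s both at w0.
Every branch closes (one shown): valid in S5.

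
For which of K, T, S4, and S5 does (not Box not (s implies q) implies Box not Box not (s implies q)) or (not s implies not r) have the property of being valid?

S5

S4-tableau for the negation not ((not Box not (s implies q) implies Box not Box not (s implies q)) or (not s implies not r)):
1. not ((not Box not (s implies q) implies Box not Box not (s implies q)) or (not s implies not r)), 0
2. not (not Box not (s implies q) implies Box not Box not (s implies q)), 0   [neg-or-rule on 1]
3. not (not s implies not r), 0   [neg-or-rule on 1]
4. not Box not (s implies q), 0   [neg-implies-rule on 2]
5. not Box not Box not (s implies q), 0   [neg-implies-rule on 2]
6. not s, 0   [neg-implies-rule on 3]
7. r, 0   [neg-implies-rule on 3]
8. s implies q, 1   [neg-Box-rule on 4: fresh world 1, 0R1]
9. q, 1   [implies-rule on 8 (branches; this branch)]
10. Box not (s implies q), 2   [neg-Box-rule on 5: fresh world 2, 0R2]
11. not (s implies q), 2   [Box-rule on 10 via 2R2]
12. s, 2   [neg-implies-rule on 11]
13. not q, 2   [neg-implies-rule on 11]
Accessibility: 0R0, 0R1, 0R2, 1R1, 2R2
Complete open branch: countermodel on an S4-frame, so not valid in S4, nor in K, T (the same frame is also a K-frame and a T-frame).
S5-tableau for the negation not ((not Box not (s implies q) implies Box not Box not (s implies q)) or (not s implies not r)):
1. not ((not Box not (s implies q) implies Box not Box not (s implies q)) or (not s implies not r)), 0
2. not (not Box not (s implies q) implies Box not Box not (s implies q)), 0   [neg-or-rule on 1]
3. not (not s implies not r), 0   [neg-or-rule on 1]
4. not Box not (s implies q), 0   [neg-implies-rule on 2]
5. not Box not Box not (s implies q), 0   [neg-implies-rule on 2]
6. not s, 0   [neg-implies-rule on 3]
7. r, 0   [neg-implies-rule on 3]
8. s implies q, 1   [neg-Box-rule on 4: fresh world 1, 0R1]
9. q, 1   [implies-rule on 8 (branches; this branch)]
10. Box not (s implies q), 2   [neg-Box-rule on 5: fresh world 2, 0R2]
11. not (s implies q), 0   [Box-rule on 10 via 2R0]
12. s, 0   [neg-implies-rule on 11]
13. not q, 0   [neg-implies-rule on 11]
Accessibility: 0R0, 0R1, 0R2, 1R0, 1R1, 1R2, 2R0, 2R1, 2R2
Branch closes: s and not s both at 0.
Every branch closes (one shown): valid in S5.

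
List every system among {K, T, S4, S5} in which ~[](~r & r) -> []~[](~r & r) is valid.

K-tableau for the negation ~(~[](~r & r) -> []~[](~r & r)):
1. ~(~[](~r & r) -> []~[](~r & r)), w0
2. ~[](~r & r), w0   [~->-rule on 1]
3. ~[]~[](~r & r), w0   [~->-rule on 1]
4. ~(~r & r), w1   [~[]-rule on 2: fresh world w1, w0Rw1]
5. ~r, w1   [~&-rule on 4 (branches; this branch)]
6. [](~r & r), w2   [~[]-rule on 3: fresh world w2, w0Rw2]
Accessibility: w0Rw1, w0Rw2
Complete open branch: countermodel on a K-frame, so not valid in K.
T-tableau for the negation ~(~[](~r & r) -> []~[](~r & r)):
1. ~(~[](~r & r) -> []~[](~r & r)), w0
2. ~[](~r & r), w0   [~->-rule on 1]
3. ~[]~[](~r & r), w0   [~->-rule on 1]
4. ~(~r & r), w1   [~[]-rule on 2: fresh world w1, w0Rw1]
5. ~r, w1   [~&-rule on 4 (branches; this branch)]
6. [](~r & r), w2   [~[]-rule on 3: fresh world w2, w0Rw2]
7. ~r & r, w2   [[]-rule on 6 via w2Rw2]
8. ~r, w2   [&-rule on 7]
9. r, w2   [&-rule on 7]
Accessibility: w0Rw0, w0Rw1, w0Rw2, w1Rw1, w2Rw2
Branch closes: r and ~r both at w2.
Every branch closes (one shown): valid in T, hence also in S4, S5 (every theorem of T is a theorem of S4 and S5).

T, S4, S5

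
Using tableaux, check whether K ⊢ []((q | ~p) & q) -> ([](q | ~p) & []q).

Tableau for the negation ~([]((q | ~p) & q) -> ([](q | ~p) & []q)):
1. ~([]((q | ~p) & q) -> ([](q | ~p) & []q)), u
2. []((q | ~p) & q), u
3. ~([](q | ~p) & []q), u
4. ~[](q | ~p), u
5. ~(q | ~p), v
6. ~q, v
7. p, v
8. (q | ~p) & q, v
9. q | ~p, v
10. q, v
Accessibility: uRv
Branch closes: q and ~q both at v.
All branches of the negation close; one closing branch shown above.

Yes, valid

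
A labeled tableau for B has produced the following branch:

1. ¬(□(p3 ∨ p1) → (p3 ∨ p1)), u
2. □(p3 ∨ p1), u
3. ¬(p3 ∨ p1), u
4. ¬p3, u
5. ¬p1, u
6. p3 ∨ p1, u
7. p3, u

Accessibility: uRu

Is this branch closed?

Both p3 and ¬p3 appear at u.

Closed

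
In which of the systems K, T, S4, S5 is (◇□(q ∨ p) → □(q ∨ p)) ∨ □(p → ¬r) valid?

S5

S5-tableau for the negation ¬((◇□(q ∨ p) → □(q ∨ p)) ∨ □(p → ¬r)):
1. ¬((◇□(q ∨ p) → □(q ∨ p)) ∨ □(p → ¬r)), u
2. ¬(◇□(q ∨ p) → □(q ∨ p)), u   [¬∨-rule on 1]
3. ¬□(p → ¬r), u   [¬∨-rule on 1]
4. ◇□(q ∨ p), u   [¬→-rule on 2]
5. ¬□(q ∨ p), u   [¬→-rule on 2]
6. ¬(p → ¬r), v   [¬□-rule on 3: fresh world v, uRv]
7. p, v   [¬→-rule on 6]
8. r, v   [¬→-rule on 6]
9. □(q ∨ p), w   [◇-rule on 4: fresh world w, uRw]
10. q ∨ p, u   [□-rule on 9 via wRu]
11. q ∨ p, v   [□-rule on 9 via wRv]
12. q ∨ p, w   [□-rule on 9 via wRw]
13. p, u   [∨-rule on 10 (branches; this branch)]
14. p, w   [∨-rule on 12 (branches; this branch)]
15. ¬(q ∨ p), x   [¬□-rule on 5: fresh world x, uRx]
16. ¬q, x   [¬∨-rule on 15]
17. ¬p, x   [¬∨-rule on 15]
18. q ∨ p, x   [□-rule on 9 via wRx]
19. p, x   [∨-rule on 18 (branches; this branch)]
Accessibility: uRu, uRv, uRw, uRx, vRu, vRv, vRw, vRx, wRu, wRv, wRw, wRx, xRu, xRv, xRw, xRx
Branch closes: p and ¬p both at x.
Every branch closes (one shown): valid in S5.
S4-tableau for the negation ¬((◇□(q ∨ p) → □(q ∨ p)) ∨ □(p → ¬r)):
1. ¬((◇□(q ∨ p) → □(q ∨ p)) ∨ □(p → ¬r)), u
2. ¬(◇□(q ∨ p) → □(q ∨ p)), u   [¬∨-rule on 1]
3. ¬□(p → ¬r), u   [¬∨-rule on 1]
4. ◇□(q ∨ p), u   [¬→-rule on 2]
5. ¬□(q ∨ p), u   [¬→-rule on 2]
6. ¬(p → ¬r), v   [¬□-rule on 3: fresh world v, uRv]
7. p, v   [¬→-rule on 6]
8. r, v   [¬→-rule on 6]
9. □(q ∨ p), w   [◇-rule on 4: fresh world w, uRw]
10. q ∨ p, w   [□-rule on 9 via wRw]
11. p, w   [∨-rule on 10 (branches; this branch)]
12. ¬(q ∨ p), x   [¬□-rule on 5: fresh world x, uRx]
13. ¬q, x   [¬∨-rule on 12]
14. ¬p, x   [¬∨-rule on 12]
Accessibility: uRu, uRv, uRw, uRx, vRv, wRw, xRx
Complete open branch: countermodel on an S4-frame, so not valid in S4, nor in K, T (the same frame is also a K-frame and a T-frame).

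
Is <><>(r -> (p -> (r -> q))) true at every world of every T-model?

Not valid

Tableau for the negation ~<><>(r -> (p -> (r -> q))):
1. ~<><>(r -> (p -> (r -> q))), w0
2. ~<>(r -> (p -> (r -> q))), w0   [~<>-rule on 1 via w0Rw0]
3. ~(r -> (p -> (r -> q))), w0   [~<>-rule on 2 via w0Rw0]
4. r, w0   [~->-rule on 3]
5. ~(p -> (r -> q)), w0   [~->-rule on 3]
6. p, w0   [~->-rule on 5]
7. ~(r -> q), w0   [~->-rule on 5]
8. ~q, w0   [~->-rule on 7]
Accessibility: w0Rw0
The negation has an open branch (countermodel exists).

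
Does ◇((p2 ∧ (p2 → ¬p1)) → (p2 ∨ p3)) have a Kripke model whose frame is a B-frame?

1. ◇((p2 ∧ (p2 → ¬p1)) → (p2 ∨ p3)), 0
2. (p2 ∧ (p2 → ¬p1)) → (p2 ∨ p3), 1
3. p2 ∨ p3, 1
4. p3, 1
Accessibility: 0R0, 0R1, 1R0, 1R1

Satisfiable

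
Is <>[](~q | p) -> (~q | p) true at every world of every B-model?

Valid

Tableau for the negation ~(<>[](~q | p) -> (~q | p)):
1. ~(<>[](~q | p) -> (~q | p)), 0
2. <>[](~q | p), 0
3. ~(~q | p), 0
4. q, 0
5. ~p, 0
6. [](~q | p), 1
7. ~q | p, 0
8. ~q | p, 1
9. p, 0
Accessibility: 0R0, 0R1, 1R0, 1R1
Branch closes: p and ~p both at 0.
Every branch of the negation's tableau closes; the branch above is one of them.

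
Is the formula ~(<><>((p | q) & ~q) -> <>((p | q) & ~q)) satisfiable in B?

Satisfiable

1. ~(<><>((p | q) & ~q) -> <>((p | q) & ~q)), w0
2. <><>((p | q) & ~q), w0
3. ~<>((p | q) & ~q), w0
4. ~((p | q) & ~q), w0
5. q, w0
6. <>((p | q) & ~q), w1
7. ~((p | q) & ~q), w1
8. q, w1
9. (p | q) & ~q, w2
10. p | q, w2
11. ~q, w2
12. p, w2
Accessibility: w0Rw0, w0Rw1, w1Rw0, w1Rw1, w1Rw2, w2Rw1, w2Rw2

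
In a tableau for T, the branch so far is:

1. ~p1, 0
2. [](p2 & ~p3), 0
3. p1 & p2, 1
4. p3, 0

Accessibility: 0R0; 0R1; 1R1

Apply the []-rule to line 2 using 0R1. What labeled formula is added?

p2 & ~p3, 1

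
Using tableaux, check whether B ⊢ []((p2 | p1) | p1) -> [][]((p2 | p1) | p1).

Not valid

Tableau for the negation ~([]((p2 | p1) | p1) -> [][]((p2 | p1) | p1)):
1. ~([]((p2 | p1) | p1) -> [][]((p2 | p1) | p1)), u
2. []((p2 | p1) | p1), u
3. ~[][]((p2 | p1) | p1), u
4. (p2 | p1) | p1, u
5. p1, u
6. ~[]((p2 | p1) | p1), v
7. (p2 | p1) | p1, v
8. p1, v
9. ~((p2 | p1) | p1), w
10. ~(p2 | p1), w
11. ~p1, w
12. ~p2, w
Accessibility: uRu, uRv, vRu, vRv, vRw, wRv, wRw
The negation has an open branch (countermodel exists).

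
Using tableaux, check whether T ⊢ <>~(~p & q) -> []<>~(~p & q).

Not valid

Tableau for the negation ~(<>~(~p & q) -> []<>~(~p & q)):
1. ~(<>~(~p & q) -> []<>~(~p & q)), u
2. <>~(~p & q), u   [~->-rule on 1]
3. ~[]<>~(~p & q), u   [~->-rule on 1]
4. ~(~p & q), v   [<>-rule on 2: fresh world v, uRv]
5. ~q, v   [~&-rule on 4 (branches; this branch)]
6. ~<>~(~p & q), w   [~[]-rule on 3: fresh world w, uRw]
7. ~p & q, w   [~<>-rule on 6 via wRw]
8. ~p, w   [&-rule on 7]
9. q, w   [&-rule on 7]
Accessibility: uRu, uRv, uRw, vRv, wRw
The negation has an open branch (countermodel exists).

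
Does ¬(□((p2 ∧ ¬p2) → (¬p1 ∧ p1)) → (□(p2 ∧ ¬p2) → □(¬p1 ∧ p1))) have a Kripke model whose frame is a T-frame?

1. ¬(□((p2 ∧ ¬p2) → (¬p1 ∧ p1)) → (□(p2 ∧ ¬p2) → □(¬p1 ∧ p1))), w0
2. □((p2 ∧ ¬p2) → (¬p1 ∧ p1)), w0
3. ¬(□(p2 ∧ ¬p2) → □(¬p1 ∧ p1)), w0
4. □(p2 ∧ ¬p2), w0
5. ¬□(¬p1 ∧ p1), w0
6. (p2 ∧ ¬p2) → (¬p1 ∧ p1), w0
7. p2 ∧ ¬p2, w0
8. p2, w0
9. ¬p2, w0
Accessibility: w0Rw0
Branch closes: p2 and ¬p2 both at w0.
(One branch shown.) All branches close.

No, unsatisfiable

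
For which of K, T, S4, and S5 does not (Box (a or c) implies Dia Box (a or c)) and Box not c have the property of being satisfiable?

K-tableau for the formula:
1. not (Box (a or c) implies Dia Box (a or c)) and Box not c, u
2. not (Box (a or c) implies Dia Box (a or c)), u
3. Box not c, u
4. Box (a or c), u
5. not Dia Box (a or c), u
Complete open branch: satisfiable in K.
T-tableau for the formula:
1. not (Box (a or c) implies Dia Box (a or c)) and Box not c, u
2. not (Box (a or c) implies Dia Box (a or c)), u
3. Box not c, u
4. Box (a or c), u
5. not Dia Box (a or c), u
6. not c, u
7. a or c, u
8. not Box (a or c), u
9. a, u
10. not (a or c), v
11. not a, v
12. not c, v
13. a or c, v
14. not Box (a or c), v
15. c, v
Accessibility: uRu, uRv, vRv
Branch closes: c and not c both at v.
Every branch closes (one shown): unsatisfiable in T, hence also in S4, S5 (every S4/S5-frame is a T-frame).

K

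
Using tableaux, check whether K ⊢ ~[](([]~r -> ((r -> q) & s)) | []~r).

Tableau for the negation [](([]~r -> ((r -> q) & s)) | []~r):
1. [](([]~r -> ((r -> q) & s)) | []~r), 0
The negation has an open branch (countermodel exists).

No, not valid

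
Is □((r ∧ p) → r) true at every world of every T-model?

Valid in T

Tableau for the negation ¬□((r ∧ p) → r):
1. ¬□((r ∧ p) → r), w0
2. ¬((r ∧ p) → r), w1
3. r ∧ p, w1
4. ¬r, w1
5. r, w1
6. p, w1
Accessibility: w0Rw0, w0Rw1, w1Rw1
Branch closes: r and ¬r both at w1.
All branches of the negation close; one closing branch shown above.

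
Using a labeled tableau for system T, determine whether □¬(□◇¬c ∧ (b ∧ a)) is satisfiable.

Yes, satisfiable

1. □¬(□◇¬c ∧ (b ∧ a)), 0
2. ¬(□◇¬c ∧ (b ∧ a)), 0
3. ¬(b ∧ a), 0
4. ¬a, 0
Accessibility: 0R0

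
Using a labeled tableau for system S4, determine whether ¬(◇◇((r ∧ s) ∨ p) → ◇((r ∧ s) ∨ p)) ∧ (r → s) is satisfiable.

1. ¬(◇◇((r ∧ s) ∨ p) → ◇((r ∧ s) ∨ p)) ∧ (r → s), u
2. ¬(◇◇((r ∧ s) ∨ p) → ◇((r ∧ s) ∨ p)), u   [∧-rule on 1]
3. r → s, u   [∧-rule on 1]
4. ◇◇((r ∧ s) ∨ p), u   [¬→-rule on 2]
5. ¬◇((r ∧ s) ∨ p), u   [¬→-rule on 2]
6. ¬((r ∧ s) ∨ p), u   [¬◇-rule on 5 via uRu]
7. ¬(r ∧ s), u   [¬∨-rule on 6]
8. ¬p, u   [¬∨-rule on 6]
9. s, u   [→-rule on 3 (branches; this branch)]
10. ¬r, u   [¬∧-rule on 7 (branches; this branch)]
11. ◇((r ∧ s) ∨ p), v   [◇-rule on 4: fresh world v, uRv]
12. ¬((r ∧ s) ∨ p), v   [¬◇-rule on 5 via uRv]
13. ¬(r ∧ s), v   [¬∨-rule on 12]
14. ¬p, v   [¬∨-rule on 12]
15. ¬s, v   [¬∧-rule on 13 (branches; this branch)]
16. (r ∧ s) ∨ p, w   [◇-rule on 11: fresh world w, vRw]
17. ¬((r ∧ s) ∨ p), w   [¬◇-rule on 5 via uRw]
18. ¬(r ∧ s), w   [¬∨-rule on 17]
19. ¬p, w   [¬∨-rule on 17]
20. r ∧ s, w   [∨-rule on 16 (branches; this branch)]
21. r, w   [∧-rule on 20]
22. s, w   [∧-rule on 20]
23. ¬s, w   [¬∧-rule on 18 (branches; this branch)]
Accessibility: uRu, uRv, uRw, vRv, vRw, wRw
Branch closes: s and ¬s both at w.
Every branch closes; the branch above is one of them.

Unsatisfiable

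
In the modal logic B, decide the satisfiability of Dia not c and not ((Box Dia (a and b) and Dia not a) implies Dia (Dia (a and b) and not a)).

1. Dia not c and not ((Box Dia (a and b) and Dia not a) implies Dia (Dia (a and b) and not a)), u
2. Dia not c, u
3. not ((Box Dia (a and b) and Dia not a) implies Dia (Dia (a and b) and not a)), u
4. Box Dia (a and b) and Dia not a, u
5. not Dia (Dia (a and b) and not a), u
6. Box Dia (a and b), u
7. Dia not a, u
8. not (Dia (a and b) and not a), u
9. Dia (a and b), u
10. a, u
11. not c, v
12. not (Dia (a and b) and not a), v
13. Dia (a and b), v
14. a, v
15. not a, w
16. not (Dia (a and b) and not a), w
17. Dia (a and b), w
18. not Dia (a and b), w
19. not (a and b), u
20. not (a and b), w
21. not b, u
22. not b, w
23. a and b, x
24. a, x
25. b, x
26. not (Dia (a and b) and not a), x
27. Dia (a and b), x
28. a and b, y
29. a, y
30. b, y
31. a and b, z
32. a, z
33. b, z
34. not (a and b), z
35. not b, z
Accessibility: uRu, uRv, uRw, uRx, vRu, vRv, vRy, wRu, wRw, wRz, xRu, xRx, yRv, yRy, zRw, zRz
Branch closes: b and not b both at z.
All branches of the tableau close; one closing branch shown above.

Unsatisfiable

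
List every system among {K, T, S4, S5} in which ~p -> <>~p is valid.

T, S4, S5

K-tableau for the negation ~(~p -> <>~p):
1. ~(~p -> <>~p), 0
2. ~p, 0
3. ~<>~p, 0
Complete open branch: countermodel on a K-frame, so not valid in K.
T-tableau for the negation ~(~p -> <>~p):
1. ~(~p -> <>~p), 0
2. ~p, 0
3. ~<>~p, 0
4. p, 0
Accessibility: 0R0
Branch closes: p and ~p both at 0.
Every branch closes (one shown): valid in T, hence also in S4, S5 (every theorem of T is a theorem of S4 and S5).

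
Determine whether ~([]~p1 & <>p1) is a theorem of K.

Valid in K

Tableau for the negation []~p1 & <>p1:
1. []~p1 & <>p1, u
2. []~p1, u
3. <>p1, u
4. p1, v
5. ~p1, v
Accessibility: uRv
Branch closes: p1 and ~p1 both at v.
All branches of the negation close; one closing branch shown above.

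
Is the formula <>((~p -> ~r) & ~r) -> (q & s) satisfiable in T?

Satisfiable

1. <>((~p -> ~r) & ~r) -> (q & s), w0
2. q & s, w0
3. q, w0
4. s, w0
Accessibility: w0Rw0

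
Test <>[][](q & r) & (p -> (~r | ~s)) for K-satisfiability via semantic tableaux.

1. <>[][](q & r) & (p -> (~r | ~s)), u
2. <>[][](q & r), u   [&-rule on 1]
3. p -> (~r | ~s), u   [&-rule on 1]
4. ~r | ~s, u   [->-rule on 3 (branches; this branch)]
5. ~s, u   [|-rule on 4 (branches; this branch)]
6. [][](q & r), v   [<>-rule on 2: fresh world v, uRv]
Accessibility: uRv

Satisfiable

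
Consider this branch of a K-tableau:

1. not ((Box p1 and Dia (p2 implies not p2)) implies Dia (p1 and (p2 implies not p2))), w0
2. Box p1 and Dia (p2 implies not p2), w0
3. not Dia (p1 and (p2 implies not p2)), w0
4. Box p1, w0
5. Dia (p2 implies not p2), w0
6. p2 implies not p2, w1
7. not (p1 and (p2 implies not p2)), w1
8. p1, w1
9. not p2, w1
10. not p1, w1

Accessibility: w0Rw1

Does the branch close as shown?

Both p1 and not p1 appear at w1.

Yes, closed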